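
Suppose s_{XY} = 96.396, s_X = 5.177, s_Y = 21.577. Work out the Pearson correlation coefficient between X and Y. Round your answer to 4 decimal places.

0.8630

r = Cov(X,Y) / (s_X · s_Y) = 96.396 / (5.177 × 21.577)
  = 96.396 / 111.7041 ≈ 0.8630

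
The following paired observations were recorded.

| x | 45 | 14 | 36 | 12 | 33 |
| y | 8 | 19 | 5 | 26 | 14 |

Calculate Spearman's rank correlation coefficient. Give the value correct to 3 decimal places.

Rank x: 5, 2, 4, 1, 3
Rank y: 2, 4, 1, 5, 3
d = rank(x) − rank(y): 3, -2, 3, -4, 0; Σd² = 38
ρ = 1 − 6Σd² / [n(n²−1)] = 1 − 6×38 / (5×24) = 1 − 228/120 ≈ -0.900

-0.900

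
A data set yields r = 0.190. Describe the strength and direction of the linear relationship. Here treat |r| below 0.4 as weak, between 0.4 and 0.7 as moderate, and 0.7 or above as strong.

r = 0.190 > 0 so the relationship is positive.
|r| = 0.190, which falls in the weak range.

weak positive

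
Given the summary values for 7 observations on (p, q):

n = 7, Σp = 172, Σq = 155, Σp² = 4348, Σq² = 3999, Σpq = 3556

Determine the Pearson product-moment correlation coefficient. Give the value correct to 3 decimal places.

r = (nΣpq − ΣpΣq) / √[(nΣp² − (Σp)²)(nΣq² − (Σq)²)]
Numerator: 7×3556 − 172×155 = -1768
Denominator: √[(30436 − 29584)(27993 − 24025)] = √[852 × 3968] = 1838.6778
r = -1768 / 1838.6778 ≈ -0.962

-0.962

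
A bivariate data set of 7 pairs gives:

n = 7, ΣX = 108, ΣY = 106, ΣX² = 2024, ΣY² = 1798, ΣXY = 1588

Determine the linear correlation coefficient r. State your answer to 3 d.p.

-0.181

r = (nΣXY − ΣXΣY) / √[(nΣX² − (ΣX)²)(nΣY² − (ΣY)²)]
Numerator: 7×1588 − 108×106 = -332
Denominator: √[(14168 − 11664)(12586 − 11236)] = √[2504 × 1350] = 1838.5864
r = -332 / 1838.5864 ≈ -0.181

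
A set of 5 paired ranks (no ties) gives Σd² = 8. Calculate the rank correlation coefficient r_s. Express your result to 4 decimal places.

0.6000

ρ = 1 − 6Σd² / [n(n²−1)] = 1 − 6×8 / (5×24)
  = 1 − 48/120 = 1 − 0.40000 ≈ 0.6000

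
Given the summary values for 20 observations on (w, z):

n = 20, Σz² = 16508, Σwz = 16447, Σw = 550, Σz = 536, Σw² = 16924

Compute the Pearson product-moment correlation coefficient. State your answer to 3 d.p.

r = (nΣwz − ΣwΣz) / √[(nΣw² − (Σw)²)(nΣz² − (Σz)²)]
Numerator: 20×16447 − 550×536 = 34140
Denominator: √[(338480 − 302500)(330160 − 287296)] = √[35980 × 42864] = 39271.4492
r = 34140 / 39271.4492 ≈ 0.869

0.869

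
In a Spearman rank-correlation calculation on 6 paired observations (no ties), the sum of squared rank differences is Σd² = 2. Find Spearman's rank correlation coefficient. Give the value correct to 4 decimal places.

ρ = 1 − 6Σd² / [n(n²−1)] = 1 − 6×2 / (6×35)
  = 1 − 12/210 = 1 − 0.05714 ≈ 0.9429

0.9429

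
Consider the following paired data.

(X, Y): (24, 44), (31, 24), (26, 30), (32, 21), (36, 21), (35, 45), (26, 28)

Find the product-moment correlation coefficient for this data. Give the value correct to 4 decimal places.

n = 7, ΣX = 210, ΣY = 213, ΣX² = 6434, ΣY² = 7103, ΣXY = 6311
nΣXY − ΣXΣY = 44177 − 44730 = -553
nΣX² − (ΣX)² = 45038 − 44100 = 938; nΣY² − (ΣY)² = 49721 − 45369 = 4352
r = -553 / √(938 × 4352) = -553 / 2020.4396 ≈ -0.2737

-0.2737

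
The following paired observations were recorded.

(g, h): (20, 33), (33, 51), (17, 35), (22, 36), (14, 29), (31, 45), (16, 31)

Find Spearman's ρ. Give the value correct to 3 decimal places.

0.964

Rank g: 4, 7, 3, 5, 1, 6, 2
Rank h: 3, 7, 4, 5, 1, 6, 2
d = rank(g) − rank(h): 1, 0, -1, 0, 0, 0, 0; Σd² = 2
ρ = 1 − 6Σd² / [n(n²−1)] = 1 − 6×2 / (7×48) = 1 − 12/336 ≈ 0.964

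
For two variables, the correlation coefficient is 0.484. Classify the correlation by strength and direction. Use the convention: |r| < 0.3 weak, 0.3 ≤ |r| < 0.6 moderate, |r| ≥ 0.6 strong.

moderate positive

r = 0.484 > 0 so the relationship is positive.
|r| = 0.484, which falls in the moderate range.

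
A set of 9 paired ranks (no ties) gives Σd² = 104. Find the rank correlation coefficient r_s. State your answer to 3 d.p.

0.133

ρ = 1 − 6Σd² / [n(n²−1)] = 1 − 6×104 / (9×80)
  = 1 − 624/720 = 1 − 0.8667 ≈ 0.133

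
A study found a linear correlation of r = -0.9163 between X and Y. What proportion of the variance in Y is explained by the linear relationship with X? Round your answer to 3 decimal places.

0.840

r² = (-0.9163)² = 0.840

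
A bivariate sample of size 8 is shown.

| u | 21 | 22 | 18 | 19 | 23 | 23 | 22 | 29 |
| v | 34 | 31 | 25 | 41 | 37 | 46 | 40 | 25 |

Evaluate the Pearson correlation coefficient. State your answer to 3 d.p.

-0.192

n = 8, Σu = 177, Σv = 279, Σu² = 3993, Σv² = 10133, Σuv = 6139
nΣuv − ΣuΣv = 49112 − 49383 = -271
nΣu² − (Σu)² = 31944 − 31329 = 615; nΣv² − (Σv)² = 81064 − 77841 = 3223
r = -271 / √(615 × 3223) = -271 / 1407.8867 ≈ -0.192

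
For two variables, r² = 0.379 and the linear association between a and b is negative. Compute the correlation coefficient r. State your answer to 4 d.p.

-0.6156

|r| = √0.379 = 0.6156
The association is negative, so r = −0.6156.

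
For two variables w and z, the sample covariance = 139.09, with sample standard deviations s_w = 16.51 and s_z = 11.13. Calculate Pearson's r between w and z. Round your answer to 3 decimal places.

r = Cov(w,z) / (s_w · s_z) = 139.09 / (16.51 × 11.13)
  = 139.09 / 183.7563 ≈ 0.757

0.757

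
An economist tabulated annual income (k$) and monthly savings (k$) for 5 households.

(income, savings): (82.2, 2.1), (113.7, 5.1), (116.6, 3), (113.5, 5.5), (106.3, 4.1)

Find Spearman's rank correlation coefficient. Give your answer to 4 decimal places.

0.3000

Rank income: 1, 4, 5, 3, 2
Rank savings: 1, 4, 2, 5, 3
d = rank(income) − rank(savings): 0, 0, 3, -2, -1; Σd² = 14
ρ = 1 − 6Σd² / [n(n²−1)] = 1 − 6×14 / (5×24) = 1 − 84/120 ≈ 0.3000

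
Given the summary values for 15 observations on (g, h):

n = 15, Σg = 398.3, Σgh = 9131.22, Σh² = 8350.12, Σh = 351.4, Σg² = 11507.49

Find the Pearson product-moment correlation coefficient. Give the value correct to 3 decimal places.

r = (nΣgh − ΣgΣh) / √[(nΣg² − (Σg)²)(nΣh² − (Σh)²)]
Numerator: 15×9131.22 − 398.3×351.4 = -2994.32
Denominator: √[(172612.35 − 158642.89)(125251.8 − 123481.96)] = √[13969.46 × 1769.84] = 4972.2941
r = -2994.32 / 4972.2941 ≈ -0.602

-0.602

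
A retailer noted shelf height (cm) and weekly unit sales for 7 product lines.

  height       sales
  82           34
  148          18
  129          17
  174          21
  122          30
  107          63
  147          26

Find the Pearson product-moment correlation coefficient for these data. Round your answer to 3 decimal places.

-0.563

n = 7, Σx = 909, Σy = 209, Σx² = 123487, Σy² = 7755, Σxy = 25522
nΣxy − ΣxΣy = 178654 − 189981 = -11327
nΣx² − (Σx)² = 864409 − 826281 = 38128; nΣy² − (Σy)² = 54285 − 43681 = 10604
r = -11327 / √(38128 × 10604) = -11327 / 20107.4442 ≈ -0.563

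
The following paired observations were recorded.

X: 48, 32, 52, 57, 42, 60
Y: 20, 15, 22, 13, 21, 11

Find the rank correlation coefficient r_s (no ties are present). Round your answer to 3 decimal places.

Rank X: 3, 1, 4, 5, 2, 6
Rank Y: 4, 3, 6, 2, 5, 1
d = rank(X) − rank(Y): -1, -2, -2, 3, -3, 5; Σd² = 52
ρ = 1 − 6Σd² / [n(n²−1)] = 1 − 6×52 / (6×35) = 1 − 312/210 ≈ -0.486

-0.486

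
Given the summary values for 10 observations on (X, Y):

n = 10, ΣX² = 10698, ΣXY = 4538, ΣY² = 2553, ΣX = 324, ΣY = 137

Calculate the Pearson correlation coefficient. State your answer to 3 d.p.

r = (nΣXY − ΣXΣY) / √[(nΣX² − (ΣX)²)(nΣY² − (ΣY)²)]
Numerator: 10×4538 − 324×137 = 992
Denominator: √[(106980 − 104976)(25530 − 18769)] = √[2004 × 6761] = 3680.9026
r = 992 / 3680.9026 ≈ 0.269

0.269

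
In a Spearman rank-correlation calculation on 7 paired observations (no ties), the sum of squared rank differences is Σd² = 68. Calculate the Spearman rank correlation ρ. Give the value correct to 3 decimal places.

ρ = 1 − 6Σd² / [n(n²−1)] = 1 − 6×68 / (7×48)
  = 1 − 408/336 = 1 − 1.2143 ≈ -0.214

-0.214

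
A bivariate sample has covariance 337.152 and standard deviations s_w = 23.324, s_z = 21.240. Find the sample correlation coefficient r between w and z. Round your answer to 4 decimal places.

r = Cov(w,z) / (s_w · s_z) = 337.152 / (23.324 × 21.240)
  = 337.152 / 495.4018 ≈ 0.6806

0.6806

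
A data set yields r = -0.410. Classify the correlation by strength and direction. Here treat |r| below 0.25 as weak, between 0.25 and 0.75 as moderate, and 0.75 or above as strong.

r = -0.410 < 0 so the relationship is negative.
|r| = 0.410, which falls in the moderate range.

moderate negative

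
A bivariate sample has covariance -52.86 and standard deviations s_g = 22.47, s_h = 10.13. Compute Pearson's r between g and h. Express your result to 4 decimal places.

-0.2322

r = Cov(g,h) / (s_g · s_h) = -52.86 / (22.47 × 10.13)
  = -52.86 / 227.6211 ≈ -0.2322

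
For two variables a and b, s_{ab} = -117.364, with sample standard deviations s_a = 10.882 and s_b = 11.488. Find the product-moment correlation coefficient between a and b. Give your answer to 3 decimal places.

-0.939

r = Cov(a,b) / (s_a · s_b) = -117.364 / (10.882 × 11.488)
  = -117.364 / 125.0124 ≈ -0.939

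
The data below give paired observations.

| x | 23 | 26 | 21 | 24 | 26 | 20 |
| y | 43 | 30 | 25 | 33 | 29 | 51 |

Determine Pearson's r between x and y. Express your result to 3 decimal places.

n = 6, Σx = 140, Σy = 211, Σx² = 3298, Σy² = 7905, Σxy = 4860
nΣxy − ΣxΣy = 29160 − 29540 = -380
nΣx² − (Σx)² = 19788 − 19600 = 188; nΣy² − (Σy)² = 47430 − 44521 = 2909
r = -380 / √(188 × 2909) = -380 / 739.5215 ≈ -0.514

-0.514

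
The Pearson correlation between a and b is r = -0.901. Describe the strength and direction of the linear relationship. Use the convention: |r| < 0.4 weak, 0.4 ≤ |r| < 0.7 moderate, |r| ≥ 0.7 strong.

r = -0.901 < 0 so the relationship is negative.
|r| = 0.901, which falls in the strong range.

strong negative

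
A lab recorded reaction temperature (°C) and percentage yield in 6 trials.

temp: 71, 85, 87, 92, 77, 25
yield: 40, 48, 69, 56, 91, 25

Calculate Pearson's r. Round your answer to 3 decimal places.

0.614

n = 6, Σx = 437, Σy = 329, Σx² = 34853, Σy² = 20707, Σxy = 25707
nΣxy − ΣxΣy = 154242 − 143773 = 10469
nΣx² − (Σx)² = 209118 − 190969 = 18149; nΣy² − (Σy)² = 124242 − 108241 = 16001
r = 10469 / √(18149 × 16001) = 10469 / 17041.1898 ≈ 0.614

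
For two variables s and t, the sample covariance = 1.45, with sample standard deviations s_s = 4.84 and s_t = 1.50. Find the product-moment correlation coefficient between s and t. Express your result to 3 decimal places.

r = Cov(s,t) / (s_s · s_t) = 1.45 / (4.84 × 1.50)
  = 1.45 / 7.2600 ≈ 0.200

0.200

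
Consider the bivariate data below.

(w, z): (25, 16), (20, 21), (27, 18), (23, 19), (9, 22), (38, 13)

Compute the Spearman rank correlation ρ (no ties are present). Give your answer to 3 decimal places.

Rank w: 4, 2, 5, 3, 1, 6
Rank z: 2, 5, 3, 4, 6, 1
d = rank(w) − rank(z): 2, -3, 2, -1, -5, 5; Σd² = 68
ρ = 1 − 6Σd² / [n(n²−1)] = 1 − 6×68 / (6×35) = 1 − 408/210 ≈ -0.943

-0.943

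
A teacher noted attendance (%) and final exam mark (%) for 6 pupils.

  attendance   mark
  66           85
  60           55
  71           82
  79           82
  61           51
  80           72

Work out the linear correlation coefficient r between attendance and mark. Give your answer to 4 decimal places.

0.6292

n = 6, Σx = 417, Σy = 427, Σx² = 29359, Σy² = 31483, Σxy = 30081
nΣxy − ΣxΣy = 180486 − 178059 = 2427
nΣx² − (Σx)² = 176154 − 173889 = 2265; nΣy² − (Σy)² = 188898 − 182329 = 6569
r = 2427 / √(2265 × 6569) = 2427 / 3857.3028 ≈ 0.6292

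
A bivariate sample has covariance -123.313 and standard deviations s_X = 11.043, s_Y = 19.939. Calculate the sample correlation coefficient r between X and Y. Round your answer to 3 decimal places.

r = Cov(X,Y) / (s_X · s_Y) = -123.313 / (11.043 × 19.939)
  = -123.313 / 220.1864 ≈ -0.560

-0.560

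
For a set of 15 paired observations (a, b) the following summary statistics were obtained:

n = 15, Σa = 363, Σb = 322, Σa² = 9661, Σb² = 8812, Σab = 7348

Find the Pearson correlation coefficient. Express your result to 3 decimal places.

-0.344

r = (nΣab − ΣaΣb) / √[(nΣa² − (Σa)²)(nΣb² − (Σb)²)]
Numerator: 15×7348 − 363×322 = -6666
Denominator: √[(144915 − 131769)(132180 − 103684)] = √[13146 × 28496] = 19354.8034
r = -6666 / 19354.8034 ≈ -0.344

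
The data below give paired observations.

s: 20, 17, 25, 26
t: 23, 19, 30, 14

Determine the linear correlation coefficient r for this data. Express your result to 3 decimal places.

0.058

n = 4, Σs = 88, Σt = 86, Σs² = 1990, Σt² = 1986, Σst = 1897
nΣst − ΣsΣt = 7588 − 7568 = 20
nΣs² − (Σs)² = 7960 − 7744 = 216; nΣt² − (Σt)² = 7944 − 7396 = 548
r = 20 / √(216 × 548) = 20 / 344.0465 ≈ 0.058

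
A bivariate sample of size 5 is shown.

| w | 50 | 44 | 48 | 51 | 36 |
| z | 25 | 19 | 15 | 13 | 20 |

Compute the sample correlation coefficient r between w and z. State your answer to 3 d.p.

-0.216

n = 5, Σw = 229, Σz = 92, Σw² = 10637, Σz² = 1780, Σwz = 4189
nΣwz − ΣwΣz = 20945 − 21068 = -123
nΣw² − (Σw)² = 53185 − 52441 = 744; nΣz² − (Σz)² = 8900 − 8464 = 436
r = -123 / √(744 × 436) = -123 / 569.5472 ≈ -0.216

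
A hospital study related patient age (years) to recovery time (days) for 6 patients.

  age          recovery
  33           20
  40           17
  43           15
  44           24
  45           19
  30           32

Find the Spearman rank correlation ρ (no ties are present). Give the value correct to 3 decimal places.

-0.371

Rank age: 2, 3, 4, 5, 6, 1
Rank recovery: 4, 2, 1, 5, 3, 6
d = rank(age) − rank(recovery): -2, 1, 3, 0, 3, -5; Σd² = 48
ρ = 1 − 6Σd² / [n(n²−1)] = 1 − 6×48 / (6×35) = 1 − 288/210 ≈ -0.371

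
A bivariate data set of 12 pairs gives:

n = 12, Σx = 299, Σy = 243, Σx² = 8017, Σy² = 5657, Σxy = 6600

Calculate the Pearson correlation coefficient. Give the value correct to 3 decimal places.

r = (nΣxy − ΣxΣy) / √[(nΣx² − (Σx)²)(nΣy² − (Σy)²)]
Numerator: 12×6600 − 299×243 = 6543
Denominator: √[(96204 − 89401)(67884 − 59049)] = √[6803 × 8835] = 7752.7095
r = 6543 / 7752.7095 ≈ 0.844

0.844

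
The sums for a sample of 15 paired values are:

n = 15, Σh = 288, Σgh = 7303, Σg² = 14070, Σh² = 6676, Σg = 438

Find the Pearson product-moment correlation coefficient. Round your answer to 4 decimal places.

r = (nΣgh − ΣgΣh) / √[(nΣg² − (Σg)²)(nΣh² − (Σh)²)]
Numerator: 15×7303 − 438×288 = -16599
Denominator: √[(211050 − 191844)(100140 − 82944)] = √[19206 × 17196] = 18173.2324
r = -16599 / 18173.2324 ≈ -0.9134

-0.9134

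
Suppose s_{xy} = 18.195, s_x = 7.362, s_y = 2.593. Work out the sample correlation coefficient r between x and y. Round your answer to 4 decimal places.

0.9531

r = Cov(x,y) / (s_x · s_y) = 18.195 / (7.362 × 2.593)
  = 18.195 / 19.0897 ≈ 0.9531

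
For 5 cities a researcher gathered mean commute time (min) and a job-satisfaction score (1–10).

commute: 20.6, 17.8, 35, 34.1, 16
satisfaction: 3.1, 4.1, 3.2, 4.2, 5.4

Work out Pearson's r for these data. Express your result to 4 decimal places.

n = 5, Σx = 123.5, Σy = 20, Σx² = 3385.01, Σy² = 83.46, Σxy = 478.46
nΣxy − ΣxΣy = 2392.3 − 2470 = -77.7
nΣx² − (Σx)² = 16925.05 − 15252.25 = 1672.8; nΣy² − (Σy)² = 417.3 − 400 = 17.3
r = -77.7 / √(1672.8 × 17.3) = -77.7 / 170.1160 ≈ -0.4567

-0.4567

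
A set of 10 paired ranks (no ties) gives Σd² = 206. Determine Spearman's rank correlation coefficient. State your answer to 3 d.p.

-0.248

ρ = 1 − 6Σd² / [n(n²−1)] = 1 − 6×206 / (10×99)
  = 1 − 1236/990 = 1 − 1.2485 ≈ -0.248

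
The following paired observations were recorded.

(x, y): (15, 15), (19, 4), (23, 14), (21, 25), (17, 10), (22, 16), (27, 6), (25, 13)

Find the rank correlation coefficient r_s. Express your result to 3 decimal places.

Rank x: 1, 3, 6, 4, 2, 5, 8, 7
Rank y: 6, 1, 5, 8, 3, 7, 2, 4
d = rank(x) − rank(y): -5, 2, 1, -4, -1, -2, 6, 3; Σd² = 96
ρ = 1 − 6Σd² / [n(n²−1)] = 1 − 6×96 / (8×63) = 1 − 576/504 ≈ -0.143

-0.143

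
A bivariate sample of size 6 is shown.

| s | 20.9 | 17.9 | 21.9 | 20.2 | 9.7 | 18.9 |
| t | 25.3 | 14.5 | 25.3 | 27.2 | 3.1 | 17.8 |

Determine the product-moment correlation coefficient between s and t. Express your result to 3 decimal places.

0.948

n = 6, Σs = 109.5, Σt = 113.2, Σs² = 2096.17, Σt² = 2556.72, Σst = 2258.32
nΣst − ΣsΣt = 13549.92 − 12395.4 = 1154.52
nΣs² − (Σs)² = 12577.02 − 11990.25 = 586.77; nΣt² − (Σt)² = 15340.32 − 12814.24 = 2526.08
r = 1154.52 / √(586.77 × 2526.08) = 1154.52 / 1217.4678 ≈ 0.948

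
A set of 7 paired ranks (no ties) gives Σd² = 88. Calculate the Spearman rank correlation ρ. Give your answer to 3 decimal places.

-0.571

ρ = 1 − 6Σd² / [n(n²−1)] = 1 − 6×88 / (7×48)
  = 1 − 528/336 = 1 − 1.5714 ≈ -0.571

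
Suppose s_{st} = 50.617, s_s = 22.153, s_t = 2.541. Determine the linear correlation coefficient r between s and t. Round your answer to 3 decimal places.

r = Cov(s,t) / (s_s · s_t) = 50.617 / (22.153 × 2.541)
  = 50.617 / 56.2908 ≈ 0.899

0.899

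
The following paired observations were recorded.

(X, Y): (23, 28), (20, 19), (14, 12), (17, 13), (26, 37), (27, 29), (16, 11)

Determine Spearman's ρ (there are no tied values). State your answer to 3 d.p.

0.929

Rank X: 5, 4, 1, 3, 6, 7, 2
Rank Y: 5, 4, 2, 3, 7, 6, 1
d = rank(X) − rank(Y): 0, 0, -1, 0, -1, 1, 1; Σd² = 4
ρ = 1 − 6Σd² / [n(n²−1)] = 1 − 6×4 / (7×48) = 1 − 24/336 ≈ 0.929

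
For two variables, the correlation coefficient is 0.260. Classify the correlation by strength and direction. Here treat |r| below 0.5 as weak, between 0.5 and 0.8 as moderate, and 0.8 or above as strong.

r = 0.260 > 0 so the relationship is positive.
|r| = 0.260, which falls in the weak range.

weak positive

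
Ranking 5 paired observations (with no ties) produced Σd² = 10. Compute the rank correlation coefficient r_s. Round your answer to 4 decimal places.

ρ = 1 − 6Σd² / [n(n²−1)] = 1 − 6×10 / (5×24)
  = 1 − 60/120 = 1 − 0.50000 ≈ 0.5000

0.5000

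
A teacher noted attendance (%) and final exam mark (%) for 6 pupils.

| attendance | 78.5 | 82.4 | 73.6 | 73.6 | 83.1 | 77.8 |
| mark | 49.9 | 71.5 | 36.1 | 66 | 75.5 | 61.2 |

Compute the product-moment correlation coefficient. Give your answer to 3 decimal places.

n = 6, Σx = 469, Σy = 360.2, Σx² = 36744.38, Σy² = 22707.16, Σxy = 28358.72
nΣxy − ΣxΣy = 170152.32 − 168933.8 = 1218.52
nΣx² − (Σx)² = 220466.28 − 219961 = 505.28; nΣy² − (Σy)² = 136242.96 − 129744.04 = 6498.92
r = 1218.52 / √(505.28 × 6498.92) = 1218.52 / 1812.1187 ≈ 0.672

0.672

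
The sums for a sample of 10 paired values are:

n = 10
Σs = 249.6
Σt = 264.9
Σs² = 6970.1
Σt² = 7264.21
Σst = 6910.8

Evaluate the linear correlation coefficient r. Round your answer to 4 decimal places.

0.6991

r = (nΣst − ΣsΣt) / √[(nΣs² − (Σs)²)(nΣt² − (Σt)²)]
Numerator: 10×6910.8 − 249.6×264.9 = 2988.96
Denominator: √[(69701 − 62300.16)(72642.1 − 70172.01)] = √[7400.84 × 2470.09] = 4275.5983
r = 2988.96 / 4275.5983 ≈ 0.6991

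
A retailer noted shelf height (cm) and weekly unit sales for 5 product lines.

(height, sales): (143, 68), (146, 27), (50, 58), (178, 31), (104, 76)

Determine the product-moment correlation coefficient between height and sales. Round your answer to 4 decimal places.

-0.5337

n = 5, Σx = 621, Σy = 260, Σx² = 86765, Σy² = 15454, Σxy = 29988
nΣxy − ΣxΣy = 149940 − 161460 = -11520
nΣx² − (Σx)² = 433825 − 385641 = 48184; nΣy² − (Σy)² = 77270 − 67600 = 9670
r = -11520 / √(48184 × 9670) = -11520 / 21585.6267 ≈ -0.5337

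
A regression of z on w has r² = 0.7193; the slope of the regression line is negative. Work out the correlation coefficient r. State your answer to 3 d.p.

|r| = √0.7193 = 0.848
The association is negative, so r = −0.848.

-0.848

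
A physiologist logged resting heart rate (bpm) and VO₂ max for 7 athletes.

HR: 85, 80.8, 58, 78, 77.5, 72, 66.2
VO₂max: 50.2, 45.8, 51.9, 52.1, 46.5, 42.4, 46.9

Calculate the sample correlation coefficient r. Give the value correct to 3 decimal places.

n = 7, Σx = 517.5, Σy = 335.8, Σx² = 38774.33, Σy² = 16185.32, Σxy = 24802.97
nΣxy − ΣxΣy = 173620.79 − 173776.5 = -155.71
nΣx² − (Σx)² = 271420.31 − 267806.25 = 3614.06; nΣy² − (Σy)² = 113297.24 − 112761.64 = 535.6
r = -155.71 / √(3614.06 × 535.6) = -155.71 / 1391.2910 ≈ -0.112

-0.112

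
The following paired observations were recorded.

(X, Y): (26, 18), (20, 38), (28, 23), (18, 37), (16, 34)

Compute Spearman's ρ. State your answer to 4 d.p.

Rank X: 4, 3, 5, 2, 1
Rank Y: 1, 5, 2, 4, 3
d = rank(X) − rank(Y): 3, -2, 3, -2, -2; Σd² = 30
ρ = 1 − 6Σd² / [n(n²−1)] = 1 − 6×30 / (5×24) = 1 − 180/120 ≈ -0.5000

-0.5000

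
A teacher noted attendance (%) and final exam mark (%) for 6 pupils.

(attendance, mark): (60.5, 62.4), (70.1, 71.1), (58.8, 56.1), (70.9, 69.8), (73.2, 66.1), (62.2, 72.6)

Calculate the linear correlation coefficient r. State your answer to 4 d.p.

n = 6, Σx = 395.7, Σy = 398.1, Σx² = 26285.59, Σy² = 26608.19, Σxy = 26361.05
nΣxy − ΣxΣy = 158166.3 − 157528.17 = 638.13
nΣx² − (Σx)² = 157713.54 − 156578.49 = 1135.05; nΣy² − (Σy)² = 159649.14 − 158483.61 = 1165.53
r = 638.13 / √(1135.05 × 1165.53) = 638.13 / 1150.1890 ≈ 0.5548

0.5548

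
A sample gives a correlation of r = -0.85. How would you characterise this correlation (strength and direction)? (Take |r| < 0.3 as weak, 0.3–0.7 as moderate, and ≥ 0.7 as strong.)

r = -0.85 < 0 so the relationship is negative.
|r| = 0.85, which falls in the strong range.

strong negative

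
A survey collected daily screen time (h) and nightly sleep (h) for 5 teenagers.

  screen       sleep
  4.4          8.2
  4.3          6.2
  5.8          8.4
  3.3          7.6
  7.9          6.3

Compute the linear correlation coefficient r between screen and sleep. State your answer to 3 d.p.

n = 5, Σx = 25.7, Σy = 36.7, Σx² = 144.79, Σy² = 273.69, Σxy = 186.31
nΣxy − ΣxΣy = 931.55 − 943.19 = -11.64
nΣx² − (Σx)² = 723.95 − 660.49 = 63.46; nΣy² − (Σy)² = 1368.45 − 1346.89 = 21.56
r = -11.64 / √(63.46 × 21.56) = -11.64 / 36.9892 ≈ -0.315

-0.315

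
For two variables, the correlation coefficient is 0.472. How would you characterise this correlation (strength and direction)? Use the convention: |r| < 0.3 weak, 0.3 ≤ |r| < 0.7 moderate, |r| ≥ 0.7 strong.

moderate positive

r = 0.472 > 0 so the relationship is positive.
|r| = 0.472, which falls in the moderate range.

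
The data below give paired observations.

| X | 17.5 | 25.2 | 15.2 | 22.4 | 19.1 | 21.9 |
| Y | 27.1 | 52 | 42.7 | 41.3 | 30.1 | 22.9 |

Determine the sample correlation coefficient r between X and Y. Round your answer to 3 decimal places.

n = 6, ΣX = 121.3, ΣY = 216.1, ΣX² = 2518.51, ΣY² = 8397.81, ΣXY = 4435.23
nΣXY − ΣXΣY = 26611.38 − 26212.93 = 398.45
nΣX² − (ΣX)² = 15111.06 − 14713.69 = 397.37; nΣY² − (ΣY)² = 50386.86 − 46699.21 = 3687.65
r = 398.45 / √(397.37 × 3687.65) = 398.45 / 1210.5212 ≈ 0.329

0.329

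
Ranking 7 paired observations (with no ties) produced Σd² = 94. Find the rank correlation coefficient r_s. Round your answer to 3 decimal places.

-0.679

ρ = 1 − 6Σd² / [n(n²−1)] = 1 − 6×94 / (7×48)
  = 1 − 564/336 = 1 − 1.6786 ≈ -0.679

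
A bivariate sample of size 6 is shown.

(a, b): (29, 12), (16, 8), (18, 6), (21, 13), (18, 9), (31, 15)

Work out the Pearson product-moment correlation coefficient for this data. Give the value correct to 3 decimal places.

n = 6, Σa = 133, Σb = 63, Σa² = 3147, Σb² = 719, Σab = 1484
nΣab − ΣaΣb = 8904 − 8379 = 525
nΣa² − (Σa)² = 18882 − 17689 = 1193; nΣb² − (Σb)² = 4314 − 3969 = 345
r = 525 / √(1193 × 345) = 525 / 641.5489 ≈ 0.818

0.818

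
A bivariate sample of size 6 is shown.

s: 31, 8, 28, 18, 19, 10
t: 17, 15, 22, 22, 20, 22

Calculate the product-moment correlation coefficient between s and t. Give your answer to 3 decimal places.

n = 6, Σs = 114, Σt = 118, Σs² = 2594, Σt² = 2366, Σst = 2259
nΣst − ΣsΣt = 13554 − 13452 = 102
nΣs² − (Σs)² = 15564 − 12996 = 2568; nΣt² − (Σt)² = 14196 − 13924 = 272
r = 102 / √(2568 × 272) = 102 / 835.7607 ≈ 0.122

0.122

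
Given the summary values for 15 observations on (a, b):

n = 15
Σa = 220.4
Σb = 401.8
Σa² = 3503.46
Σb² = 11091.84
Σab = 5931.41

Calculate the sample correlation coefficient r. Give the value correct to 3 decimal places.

0.094

r = (nΣab − ΣaΣb) / √[(nΣa² − (Σa)²)(nΣb² − (Σb)²)]
Numerator: 15×5931.41 − 220.4×401.8 = 414.43
Denominator: √[(52551.9 − 48576.16)(166377.6 − 161443.24)] = √[3975.74 × 4934.36] = 4429.1909
r = 414.43 / 4429.1909 ≈ 0.094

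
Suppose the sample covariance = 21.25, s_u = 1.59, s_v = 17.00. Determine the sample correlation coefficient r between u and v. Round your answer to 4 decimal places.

0.7862

r = Cov(u,v) / (s_u · s_v) = 21.25 / (1.59 × 17.00)
  = 21.25 / 27.0300 ≈ 0.7862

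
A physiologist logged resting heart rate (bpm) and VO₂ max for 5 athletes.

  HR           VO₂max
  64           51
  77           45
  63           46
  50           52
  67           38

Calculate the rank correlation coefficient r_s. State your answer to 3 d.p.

Rank HR: 3, 5, 2, 1, 4
Rank VO₂max: 4, 2, 3, 5, 1
d = rank(HR) − rank(VO₂max): -1, 3, -1, -4, 3; Σd² = 36
ρ = 1 − 6Σd² / [n(n²−1)] = 1 − 6×36 / (5×24) = 1 − 216/120 ≈ -0.800

-0.800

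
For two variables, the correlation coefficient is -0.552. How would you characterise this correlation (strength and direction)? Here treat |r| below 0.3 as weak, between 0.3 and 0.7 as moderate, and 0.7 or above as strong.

r = -0.552 < 0 so the relationship is negative.
|r| = 0.552, which falls in the moderate range.

moderate negative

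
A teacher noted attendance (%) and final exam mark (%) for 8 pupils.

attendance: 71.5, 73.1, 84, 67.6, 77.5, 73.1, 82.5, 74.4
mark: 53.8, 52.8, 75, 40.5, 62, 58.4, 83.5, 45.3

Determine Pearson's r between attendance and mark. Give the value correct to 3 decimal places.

n = 8, Σx = 603.7, Σy = 471.3, Σx² = 45773.09, Σy² = 29226.43, Σxy = 36077.29
nΣxy − ΣxΣy = 288618.32 − 284523.81 = 4094.51
nΣx² − (Σx)² = 366184.72 − 364453.69 = 1731.03; nΣy² − (Σy)² = 233811.44 − 222123.69 = 11687.75
r = 4094.51 / √(1731.03 × 11687.75) = 4094.51 / 4497.9824 ≈ 0.910

0.910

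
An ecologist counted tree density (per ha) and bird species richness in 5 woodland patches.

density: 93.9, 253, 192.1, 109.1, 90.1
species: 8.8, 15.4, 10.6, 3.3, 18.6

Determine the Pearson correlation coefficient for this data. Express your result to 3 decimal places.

n = 5, Σx = 738.2, Σy = 56.7, Σx² = 129749.44, Σy² = 783.81, Σxy = 8794.67
nΣxy − ΣxΣy = 43973.35 − 41855.94 = 2117.41
nΣx² − (Σx)² = 648747.2 − 544939.24 = 103807.96; nΣy² − (Σy)² = 3919.05 − 3214.89 = 704.16
r = 2117.41 / √(103807.96 × 704.16) = 2117.41 / 8549.7025 ≈ 0.248

0.248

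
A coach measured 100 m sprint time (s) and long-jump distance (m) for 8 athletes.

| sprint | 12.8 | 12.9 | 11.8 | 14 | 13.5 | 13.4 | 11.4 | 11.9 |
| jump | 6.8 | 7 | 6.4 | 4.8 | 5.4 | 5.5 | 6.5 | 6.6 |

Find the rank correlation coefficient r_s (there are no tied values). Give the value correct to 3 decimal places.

-0.548

Rank sprint: 4, 5, 2, 8, 7, 6, 1, 3
Rank jump: 7, 8, 4, 1, 2, 3, 5, 6
d = rank(sprint) − rank(jump): -3, -3, -2, 7, 5, 3, -4, -3; Σd² = 130
ρ = 1 − 6Σd² / [n(n²−1)] = 1 − 6×130 / (8×63) = 1 − 780/504 ≈ -0.548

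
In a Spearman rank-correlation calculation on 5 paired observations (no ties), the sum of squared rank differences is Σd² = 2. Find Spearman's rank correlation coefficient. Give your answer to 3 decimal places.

0.900

ρ = 1 − 6Σd² / [n(n²−1)] = 1 − 6×2 / (5×24)
  = 1 − 12/120 = 1 − 0.1000 ≈ 0.900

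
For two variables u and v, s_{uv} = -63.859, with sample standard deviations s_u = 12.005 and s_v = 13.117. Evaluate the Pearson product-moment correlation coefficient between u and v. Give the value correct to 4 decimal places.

r = Cov(u,v) / (s_u · s_v) = -63.859 / (12.005 × 13.117)
  = -63.859 / 157.4696 ≈ -0.4055

-0.4055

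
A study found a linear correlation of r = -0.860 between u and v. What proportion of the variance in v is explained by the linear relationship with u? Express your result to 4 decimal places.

0.7396

r² = (-0.860)² = 0.7396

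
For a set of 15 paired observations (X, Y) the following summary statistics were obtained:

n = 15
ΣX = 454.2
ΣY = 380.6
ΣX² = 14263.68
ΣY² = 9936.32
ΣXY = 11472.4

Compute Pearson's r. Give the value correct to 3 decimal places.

r = (nΣXY − ΣXΣY) / √[(nΣX² − (ΣX)²)(nΣY² − (ΣY)²)]
Numerator: 15×11472.4 − 454.2×380.6 = -782.52
Denominator: √[(213955.2 − 206297.64)(149044.8 − 144856.36)] = √[7657.56 × 4188.44] = 5663.3233
r = -782.52 / 5663.3233 ≈ -0.138

-0.138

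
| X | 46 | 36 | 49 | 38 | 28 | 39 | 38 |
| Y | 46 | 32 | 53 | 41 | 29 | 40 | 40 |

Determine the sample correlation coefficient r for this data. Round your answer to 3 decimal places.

n = 7, ΣX = 274, ΣY = 281, ΣX² = 11006, ΣY² = 11671, ΣXY = 11315
nΣXY − ΣXΣY = 79205 − 76994 = 2211
nΣX² − (ΣX)² = 77042 − 75076 = 1966; nΣY² − (ΣY)² = 81697 − 78961 = 2736
r = 2211 / √(1966 × 2736) = 2211 / 2319.2620 ≈ 0.953

0.953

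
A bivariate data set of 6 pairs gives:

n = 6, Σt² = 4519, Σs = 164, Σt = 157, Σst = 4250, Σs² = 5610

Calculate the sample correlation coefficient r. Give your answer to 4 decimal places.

r = (nΣst − ΣsΣt) / √[(nΣs² − (Σs)²)(nΣt² − (Σt)²)]
Numerator: 6×4250 − 164×157 = -248
Denominator: √[(33660 − 26896)(27114 − 24649)] = √[6764 × 2465] = 4083.2903
r = -248 / 4083.2903 ≈ -0.0607

-0.0607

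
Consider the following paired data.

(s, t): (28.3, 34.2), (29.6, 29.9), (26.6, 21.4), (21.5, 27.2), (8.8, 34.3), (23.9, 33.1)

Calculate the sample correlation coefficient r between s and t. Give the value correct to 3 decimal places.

n = 6, Σs = 138.7, Σt = 180.1, Σs² = 3495.51, Σt² = 5533.55, Σst = 4099.87
nΣst − ΣsΣt = 24599.22 − 24979.87 = -380.65
nΣs² − (Σs)² = 20973.06 − 19237.69 = 1735.37; nΣt² − (Σt)² = 33201.3 − 32436.01 = 765.29
r = -380.65 / √(1735.37 × 765.29) = -380.65 / 1152.4154 ≈ -0.330

-0.330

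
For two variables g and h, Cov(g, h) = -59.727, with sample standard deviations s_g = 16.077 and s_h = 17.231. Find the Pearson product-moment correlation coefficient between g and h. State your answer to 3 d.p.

r = Cov(g,h) / (s_g · s_h) = -59.727 / (16.077 × 17.231)
  = -59.727 / 277.0228 ≈ -0.216

-0.216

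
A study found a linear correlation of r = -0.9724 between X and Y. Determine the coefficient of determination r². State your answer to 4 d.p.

r² = (-0.9724)² = 0.9456

0.9456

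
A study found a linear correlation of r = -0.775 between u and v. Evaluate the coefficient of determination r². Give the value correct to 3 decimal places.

0.601

r² = (-0.775)² = 0.601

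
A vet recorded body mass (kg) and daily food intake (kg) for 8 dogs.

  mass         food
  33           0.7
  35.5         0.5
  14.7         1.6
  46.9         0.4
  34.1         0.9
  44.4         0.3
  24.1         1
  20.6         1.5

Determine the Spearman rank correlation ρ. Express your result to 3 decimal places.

-0.952

Rank mass: 4, 6, 1, 8, 5, 7, 3, 2
Rank food: 4, 3, 8, 2, 5, 1, 6, 7
d = rank(mass) − rank(food): 0, 3, -7, 6, 0, 6, -3, -5; Σd² = 164
ρ = 1 − 6Σd² / [n(n²−1)] = 1 − 6×164 / (8×63) = 1 − 984/504 ≈ -0.952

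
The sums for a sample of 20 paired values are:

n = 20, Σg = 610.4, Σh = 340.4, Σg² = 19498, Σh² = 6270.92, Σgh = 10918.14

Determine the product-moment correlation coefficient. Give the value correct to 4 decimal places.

0.8218

r = (nΣgh − ΣgΣh) / √[(nΣg² − (Σg)²)(nΣh² − (Σh)²)]
Numerator: 20×10918.14 − 610.4×340.4 = 10582.64
Denominator: √[(389960 − 372588.16)(125418.4 − 115872.16)] = √[17371.84 × 9546.24] = 12877.7232
r = 10582.64 / 12877.7232 ≈ 0.8218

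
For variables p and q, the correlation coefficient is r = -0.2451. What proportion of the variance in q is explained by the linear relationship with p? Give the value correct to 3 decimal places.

r² = (-0.2451)² = 0.060

0.060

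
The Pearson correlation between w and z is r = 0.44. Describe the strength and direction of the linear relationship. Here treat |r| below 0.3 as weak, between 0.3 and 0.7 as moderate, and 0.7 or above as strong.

moderate positive

r = 0.44 > 0 so the relationship is positive.
|r| = 0.44, which falls in the moderate range.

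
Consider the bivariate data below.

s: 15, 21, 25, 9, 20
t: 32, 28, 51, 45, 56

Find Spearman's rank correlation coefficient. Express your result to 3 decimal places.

Rank s: 2, 4, 5, 1, 3
Rank t: 2, 1, 4, 3, 5
d = rank(s) − rank(t): 0, 3, 1, -2, -2; Σd² = 18
ρ = 1 − 6Σd² / [n(n²−1)] = 1 − 6×18 / (5×24) = 1 − 108/120 ≈ 0.100

0.100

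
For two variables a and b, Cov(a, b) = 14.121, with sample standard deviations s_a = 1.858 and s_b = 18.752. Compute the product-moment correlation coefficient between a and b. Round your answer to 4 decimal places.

0.4053

r = Cov(a,b) / (s_a · s_b) = 14.121 / (1.858 × 18.752)
  = 14.121 / 34.8412 ≈ 0.4053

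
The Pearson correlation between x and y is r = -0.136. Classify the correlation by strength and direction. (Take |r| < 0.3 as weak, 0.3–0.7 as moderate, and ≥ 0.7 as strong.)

r = -0.136 < 0 so the relationship is negative.
|r| = 0.136, which falls in the weak range.

weak negative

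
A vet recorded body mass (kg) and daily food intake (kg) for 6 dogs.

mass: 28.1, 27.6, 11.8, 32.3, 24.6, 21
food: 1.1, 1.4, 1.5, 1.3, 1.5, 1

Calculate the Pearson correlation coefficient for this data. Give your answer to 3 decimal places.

n = 6, Σx = 145.4, Σy = 7.8, Σx² = 3780.06, Σy² = 10.36, Σxy = 187.14
nΣxy − ΣxΣy = 1122.84 − 1134.12 = -11.28
nΣx² − (Σx)² = 22680.36 − 21141.16 = 1539.2; nΣy² − (Σy)² = 62.16 − 60.84 = 1.32
r = -11.28 / √(1539.2 × 1.32) = -11.28 / 45.0749 ≈ -0.250

-0.250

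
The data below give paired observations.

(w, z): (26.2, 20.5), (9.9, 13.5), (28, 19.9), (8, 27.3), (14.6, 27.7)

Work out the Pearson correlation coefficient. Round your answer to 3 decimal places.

-0.172

n = 5, Σw = 86.7, Σz = 108.9, Σw² = 1845.61, Σz² = 2511.09, Σwz = 1850.77
nΣwz − ΣwΣz = 9253.85 − 9441.63 = -187.78
nΣw² − (Σw)² = 9228.05 − 7516.89 = 1711.16; nΣz² − (Σz)² = 12555.45 − 11859.21 = 696.24
r = -187.78 / √(1711.16 × 696.24) = -187.78 / 1091.5027 ≈ -0.172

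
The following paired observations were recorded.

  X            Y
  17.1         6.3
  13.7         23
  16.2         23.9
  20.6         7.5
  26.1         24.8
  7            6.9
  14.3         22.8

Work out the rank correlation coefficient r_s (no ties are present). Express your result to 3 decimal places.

Rank X: 5, 2, 4, 6, 7, 1, 3
Rank Y: 1, 5, 6, 3, 7, 2, 4
d = rank(X) − rank(Y): 4, -3, -2, 3, 0, -1, -1; Σd² = 40
ρ = 1 − 6Σd² / [n(n²−1)] = 1 − 6×40 / (7×48) = 1 − 240/336 ≈ 0.286

0.286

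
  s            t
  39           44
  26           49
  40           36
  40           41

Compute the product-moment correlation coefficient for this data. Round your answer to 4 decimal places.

n = 4, Σs = 145, Σt = 170, Σs² = 5397, Σt² = 7314, Σst = 6070
nΣst − ΣsΣt = 24280 − 24650 = -370
nΣs² − (Σs)² = 21588 − 21025 = 563; nΣt² − (Σt)² = 29256 − 28900 = 356
r = -370 / √(563 × 356) = -370 / 447.6919 ≈ -0.8265

-0.8265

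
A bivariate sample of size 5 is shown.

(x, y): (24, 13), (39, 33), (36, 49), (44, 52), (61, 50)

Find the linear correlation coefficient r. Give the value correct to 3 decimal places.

n = 5, Σx = 204, Σy = 197, Σx² = 9050, Σy² = 8863, Σxy = 8701
nΣxy − ΣxΣy = 43505 − 40188 = 3317
nΣx² − (Σx)² = 45250 − 41616 = 3634; nΣy² − (Σy)² = 44315 − 38809 = 5506
r = 3317 / √(3634 × 5506) = 3317 / 4473.1202 ≈ 0.742

0.742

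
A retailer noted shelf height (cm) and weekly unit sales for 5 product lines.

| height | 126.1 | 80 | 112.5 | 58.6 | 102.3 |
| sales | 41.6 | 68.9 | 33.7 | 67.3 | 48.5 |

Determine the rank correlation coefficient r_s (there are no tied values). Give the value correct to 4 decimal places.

Rank height: 5, 2, 4, 1, 3
Rank sales: 2, 5, 1, 4, 3
d = rank(height) − rank(sales): 3, -3, 3, -3, 0; Σd² = 36
ρ = 1 − 6Σd² / [n(n²−1)] = 1 − 6×36 / (5×24) = 1 − 216/120 ≈ -0.8000

-0.8000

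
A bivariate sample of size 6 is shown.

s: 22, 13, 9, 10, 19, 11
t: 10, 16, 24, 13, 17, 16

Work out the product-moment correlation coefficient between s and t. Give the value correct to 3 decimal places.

-0.572

n = 6, Σs = 84, Σt = 96, Σs² = 1316, Σt² = 1646, Σst = 1273
nΣst − ΣsΣt = 7638 − 8064 = -426
nΣs² − (Σs)² = 7896 − 7056 = 840; nΣt² − (Σt)² = 9876 − 9216 = 660
r = -426 / √(840 × 660) = -426 / 744.5804 ≈ -0.572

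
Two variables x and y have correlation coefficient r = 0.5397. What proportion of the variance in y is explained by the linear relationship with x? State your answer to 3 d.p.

r² = (0.5397)² = 0.291

0.291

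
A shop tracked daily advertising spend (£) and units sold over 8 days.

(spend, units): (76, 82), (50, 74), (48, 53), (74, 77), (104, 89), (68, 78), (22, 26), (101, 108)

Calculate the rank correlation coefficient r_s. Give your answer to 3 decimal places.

Rank spend: 6, 3, 2, 5, 8, 4, 1, 7
Rank units: 6, 3, 2, 4, 7, 5, 1, 8
d = rank(spend) − rank(units): 0, 0, 0, 1, 1, -1, 0, -1; Σd² = 4
ρ = 1 − 6Σd² / [n(n²−1)] = 1 − 6×4 / (8×63) = 1 − 24/504 ≈ 0.952

0.952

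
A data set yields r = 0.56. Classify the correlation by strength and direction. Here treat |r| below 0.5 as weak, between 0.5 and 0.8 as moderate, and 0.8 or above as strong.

r = 0.56 > 0 so the relationship is positive.
|r| = 0.56, which falls in the moderate range.

moderate positive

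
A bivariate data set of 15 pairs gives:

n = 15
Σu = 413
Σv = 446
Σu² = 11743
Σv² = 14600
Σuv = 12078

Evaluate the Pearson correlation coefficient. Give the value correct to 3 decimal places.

r = (nΣuv − ΣuΣv) / √[(nΣu² − (Σu)²)(nΣv² − (Σv)²)]
Numerator: 15×12078 − 413×446 = -3028
Denominator: √[(176145 − 170569)(219000 − 198916)] = √[5576 × 20084] = 10582.4564
r = -3028 / 10582.4564 ≈ -0.286

-0.286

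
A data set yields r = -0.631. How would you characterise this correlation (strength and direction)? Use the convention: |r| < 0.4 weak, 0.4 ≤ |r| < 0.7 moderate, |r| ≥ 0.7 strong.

r = -0.631 < 0 so the relationship is negative.
|r| = 0.631, which falls in the moderate range.

moderate negative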